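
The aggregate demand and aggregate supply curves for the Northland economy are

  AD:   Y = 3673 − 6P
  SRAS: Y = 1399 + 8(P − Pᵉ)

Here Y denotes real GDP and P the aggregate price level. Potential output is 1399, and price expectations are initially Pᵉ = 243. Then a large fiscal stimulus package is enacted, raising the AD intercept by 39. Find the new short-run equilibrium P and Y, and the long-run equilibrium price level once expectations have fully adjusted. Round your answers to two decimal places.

Short run: P = 304.07, Y = 1887.57. Long run: P = 385.50.

AD shifts right: new AD is Y = 3712 − 6P. With Pᵉ = 243, SRAS is Y = 8P − 545.
Short run: 3712 − 6P = 8P − 545 gives 4257 = 14P, so P = 304.07 and Y = 3712 − 6P = 1887.57.
Y = 1887.57 is above potential 1399; expectations adjust and SRAS shifts left until Y = 1399.
Long run: on the new AD curve, 1399 = 3712 − 6P gives P = 385.50.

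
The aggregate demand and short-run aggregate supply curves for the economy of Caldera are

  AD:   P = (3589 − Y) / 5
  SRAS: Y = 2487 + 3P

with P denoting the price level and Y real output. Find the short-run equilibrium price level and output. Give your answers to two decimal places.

Rearrange AD to Y = 3589 − 5P.
Set AD = SRAS: 3589 − 5P = 2487 + 3P, so 1102 = 8P and P = 137.75.
Substituting into AD, Y = 3589 − 5P = 2900.25.

P = 137.75, Y = 2900.25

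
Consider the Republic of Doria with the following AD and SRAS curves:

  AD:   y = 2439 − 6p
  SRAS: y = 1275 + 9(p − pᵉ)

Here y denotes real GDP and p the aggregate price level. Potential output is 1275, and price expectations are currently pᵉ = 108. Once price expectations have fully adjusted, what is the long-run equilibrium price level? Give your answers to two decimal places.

Long-run p = 194.00

Short run: with pᵉ = 108, SRAS is y = 303 + 9p. Setting AD = SRAS gives 2136 = 15p, so p = 142.40 and y = 2439 − 6p = 1584.60.
Output 1584.60 is above potential 1275, so over time expected prices rise and SRAS shifts left until y returns to 1275.
Long run: y = 1275 on the AD curve gives 1275 = 2439 − 6p, so p = 194.00.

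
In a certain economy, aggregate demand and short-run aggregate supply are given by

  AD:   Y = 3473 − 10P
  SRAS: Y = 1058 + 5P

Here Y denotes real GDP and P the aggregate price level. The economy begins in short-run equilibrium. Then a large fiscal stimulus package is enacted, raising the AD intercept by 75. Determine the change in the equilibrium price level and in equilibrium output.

This is a positive demand shock: AD shifts right.
New AD: Y = 3548 − 10P.
Set AD = SRAS: 3548 − 10P = 1058 + 5P, so 2490 = 15P and P = 166.
Y = 3548 − 10·166 = 1888.
Initially P = 161, Y = 1863, so ΔP = +5 and ΔY = +25.

ΔP = +5, ΔY = +25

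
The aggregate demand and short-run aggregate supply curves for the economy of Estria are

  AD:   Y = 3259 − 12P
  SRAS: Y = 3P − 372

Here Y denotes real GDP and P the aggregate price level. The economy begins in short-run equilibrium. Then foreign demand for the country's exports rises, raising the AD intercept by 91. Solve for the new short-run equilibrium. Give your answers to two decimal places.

P = 248.13, Y = 372.40

This is a positive demand shock: AD shifts right.
New AD: Y = 3350 − 12P.
Set AD = SRAS: 3350 − 12P = 3P − 372, so 3722 = 15P and P = 248.13.
Substituting into AD, Y = 372.40.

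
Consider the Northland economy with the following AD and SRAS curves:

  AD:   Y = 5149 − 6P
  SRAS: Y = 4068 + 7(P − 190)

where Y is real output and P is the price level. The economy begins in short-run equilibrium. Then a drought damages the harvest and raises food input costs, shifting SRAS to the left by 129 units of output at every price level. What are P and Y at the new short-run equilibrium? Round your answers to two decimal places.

P = 195.38, Y = 3976.69

This is a negative supply shock: SRAS shifts left.
New SRAS: Y = 2609 + 7P.
Set AD = SRAS: 5149 − 6P = 2609 + 7P, so 2540 = 13P and P = 195.38.
Substituting into AD, Y = 3976.69.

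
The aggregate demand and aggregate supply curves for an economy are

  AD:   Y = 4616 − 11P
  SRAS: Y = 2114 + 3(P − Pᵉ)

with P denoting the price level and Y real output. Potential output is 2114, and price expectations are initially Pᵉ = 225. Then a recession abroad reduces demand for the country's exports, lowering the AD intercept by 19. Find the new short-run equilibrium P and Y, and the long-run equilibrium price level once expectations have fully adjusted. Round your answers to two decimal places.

Short run: P = 225.57, Y = 2115.71. Long run: P = 225.73.

AD shifts left: new AD is Y = 4597 − 11P. With Pᵉ = 225, SRAS is Y = 1439 + 3P.
Short run: 4597 − 11P = 1439 + 3P gives 3158 = 14P, so P = 225.57 and Y = 4597 − 11P = 2115.71.
Y = 2115.71 is above potential 2114; expectations adjust and SRAS shifts left until Y = 2114.
Long run: on the new AD curve, 2114 = 4597 − 11P gives P = 225.73.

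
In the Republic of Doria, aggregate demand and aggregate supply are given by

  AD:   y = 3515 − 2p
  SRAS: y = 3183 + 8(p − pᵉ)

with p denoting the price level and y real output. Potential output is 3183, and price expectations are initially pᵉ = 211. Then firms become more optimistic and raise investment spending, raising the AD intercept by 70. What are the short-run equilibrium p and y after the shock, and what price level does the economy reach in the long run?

Short run: p = 209, y = 3167. Long run: p = 201.

AD shifts right: new AD is y = 3585 − 2p. With pᵉ = 211, SRAS is y = 1495 + 8p.
Short run: 3585 − 2p = 1495 + 8p gives 2090 = 10p, so p = 209 and y = 3585 − 2·209 = 3167.
y = 3167 is below potential 3183; expectations adjust and SRAS shifts right until y = 3183.
Long run: on the new AD curve, 3183 = 3585 − 2p gives p = 201.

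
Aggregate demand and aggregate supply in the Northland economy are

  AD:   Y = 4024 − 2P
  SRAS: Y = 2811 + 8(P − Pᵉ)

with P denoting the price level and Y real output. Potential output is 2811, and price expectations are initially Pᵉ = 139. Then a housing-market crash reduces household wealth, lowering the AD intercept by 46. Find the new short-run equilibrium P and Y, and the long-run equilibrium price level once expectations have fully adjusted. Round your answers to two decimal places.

Short run: P = 227.90, Y = 3522.20. Long run: P = 583.50.

AD shifts left: new AD is Y = 3978 − 2P. With Pᵉ = 139, SRAS is Y = 1699 + 8P.
Short run: 3978 − 2P = 1699 + 8P gives 2279 = 10P, so P = 227.90 and Y = 3978 − 2P = 3522.20.
Y = 3522.20 is above potential 2811; expectations adjust and SRAS shifts left until Y = 2811.
Long run: on the new AD curve, 2811 = 3978 − 2P gives P = 583.50.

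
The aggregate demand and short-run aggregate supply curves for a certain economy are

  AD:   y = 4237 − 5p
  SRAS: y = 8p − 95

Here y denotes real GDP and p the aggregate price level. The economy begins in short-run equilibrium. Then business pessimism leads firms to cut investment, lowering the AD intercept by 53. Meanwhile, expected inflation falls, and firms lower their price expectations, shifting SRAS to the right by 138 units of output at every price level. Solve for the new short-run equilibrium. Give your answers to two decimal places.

p = 318.54, y = 2591.31

After both shocks: AD is y = 4184 − 5p and SRAS is y = 43 + 8p.
Setting them equal: 4141 = 13p, so p = 318.54.
Substituting into AD, y = 2591.31.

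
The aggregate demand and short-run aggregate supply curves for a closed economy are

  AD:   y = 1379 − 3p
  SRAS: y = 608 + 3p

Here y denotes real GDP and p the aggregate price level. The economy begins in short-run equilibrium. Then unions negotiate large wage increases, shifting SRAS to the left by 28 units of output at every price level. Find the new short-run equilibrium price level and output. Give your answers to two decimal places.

This is a negative supply shock: SRAS shifts left.
New SRAS: y = 580 + 3p.
Set AD = SRAS: 1379 − 3p = 580 + 3p, so 799 = 6p and p = 133.17.
Substituting into AD, y = 979.50.

p = 133.17, y = 979.50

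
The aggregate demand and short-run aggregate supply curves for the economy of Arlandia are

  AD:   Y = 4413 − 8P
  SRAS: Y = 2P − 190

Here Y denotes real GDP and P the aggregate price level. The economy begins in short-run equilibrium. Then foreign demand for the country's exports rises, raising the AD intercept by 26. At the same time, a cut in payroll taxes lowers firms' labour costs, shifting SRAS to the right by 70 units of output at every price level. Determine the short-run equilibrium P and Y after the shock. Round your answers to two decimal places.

P = 455.90, Y = 791.80

After both shocks: AD is Y = 4439 − 8P and SRAS is Y = 2P − 120.
Setting them equal: 4559 = 10P, so P = 455.90.
Substituting into AD, Y = 791.80.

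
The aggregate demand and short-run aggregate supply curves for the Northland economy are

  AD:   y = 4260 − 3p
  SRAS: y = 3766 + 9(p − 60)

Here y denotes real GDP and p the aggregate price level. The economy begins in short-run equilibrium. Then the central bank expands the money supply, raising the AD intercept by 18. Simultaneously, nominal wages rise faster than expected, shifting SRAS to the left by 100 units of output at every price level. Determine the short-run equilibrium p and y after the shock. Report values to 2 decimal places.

After both shocks: AD is y = 4278 − 3p and SRAS is y = 3126 + 9p.
Setting them equal: 1152 = 12p, so p = 96.00.
Substituting into AD, y = 3990.00.

p = 96.00, y = 3990.00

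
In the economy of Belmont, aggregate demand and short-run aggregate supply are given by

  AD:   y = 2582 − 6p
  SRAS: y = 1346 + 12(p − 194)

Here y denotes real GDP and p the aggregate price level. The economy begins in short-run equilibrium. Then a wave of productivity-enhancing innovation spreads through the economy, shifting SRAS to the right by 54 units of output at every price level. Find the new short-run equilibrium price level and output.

p = 195, y = 1412

This is a positive supply shock: SRAS shifts right.
New SRAS: y = 12p − 928.
Set AD = SRAS: 2582 − 6p = 12p − 928, so 3510 = 18p and p = 195.
y = 2582 − 6·195 = 1412.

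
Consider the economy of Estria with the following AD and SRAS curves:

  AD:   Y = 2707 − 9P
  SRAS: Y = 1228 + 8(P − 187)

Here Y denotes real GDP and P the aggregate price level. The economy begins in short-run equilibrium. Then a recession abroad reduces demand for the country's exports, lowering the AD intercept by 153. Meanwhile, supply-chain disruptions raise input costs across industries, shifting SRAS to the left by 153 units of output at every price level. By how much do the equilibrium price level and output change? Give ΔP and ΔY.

ΔP = +0, ΔY = -153

After both shocks: AD is Y = 2554 − 9P and SRAS is Y = 8P − 421.
Setting them equal: 2975 = 17P, so P = 175.
Y = 2554 − 9·175 = 979.
Initially P = 175, Y = 1132, so ΔP = +0 and ΔY = -153.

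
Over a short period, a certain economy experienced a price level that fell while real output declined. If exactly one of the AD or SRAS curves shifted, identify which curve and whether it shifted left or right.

AD shifted left

P fell and Y fell. An AD shift moves P and Y in the same direction; an SRAS shift moves them in opposite directions.
Here P and Y moved in the same direction, so the AD curve shifted.
Since Y fell, AD shifted left.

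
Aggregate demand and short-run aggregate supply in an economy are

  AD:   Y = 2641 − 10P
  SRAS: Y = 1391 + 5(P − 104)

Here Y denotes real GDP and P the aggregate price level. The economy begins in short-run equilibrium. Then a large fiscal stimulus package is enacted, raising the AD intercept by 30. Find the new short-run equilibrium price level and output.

P = 120, Y = 1471

This is a positive demand shock: AD shifts right.
New AD: Y = 2671 − 10P.
SRAS can be written Y = 871 + 5P.
Set AD = SRAS: 2671 − 10P = 871 + 5P, so 1800 = 15P and P = 120.
Y = 2671 − 10·120 = 1471.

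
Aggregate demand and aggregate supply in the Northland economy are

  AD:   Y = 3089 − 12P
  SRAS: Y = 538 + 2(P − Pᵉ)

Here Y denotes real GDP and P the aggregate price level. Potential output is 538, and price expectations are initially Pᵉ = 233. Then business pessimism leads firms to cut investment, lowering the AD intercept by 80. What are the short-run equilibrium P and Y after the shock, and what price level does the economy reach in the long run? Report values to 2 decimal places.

AD shifts left: new AD is Y = 3009 − 12P. With Pᵉ = 233, SRAS is Y = 72 + 2P.
Short run: 3009 − 12P = 72 + 2P gives 2937 = 14P, so P = 209.79 and Y = 3009 − 12P = 491.57.
Y = 491.57 is below potential 538; expectations adjust and SRAS shifts right until Y = 538.
Long run: on the new AD curve, 538 = 3009 − 12P gives P = 205.92.

Short run: P = 209.79, Y = 491.57. Long run: P = 205.92.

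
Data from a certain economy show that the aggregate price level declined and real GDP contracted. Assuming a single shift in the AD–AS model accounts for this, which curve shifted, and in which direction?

AD shifted left

P fell and Y fell. An AD shift moves P and Y in the same direction; an SRAS shift moves them in opposite directions.
Here P and Y moved in the same direction, so the AD curve shifted.
Since Y fell, AD shifted left.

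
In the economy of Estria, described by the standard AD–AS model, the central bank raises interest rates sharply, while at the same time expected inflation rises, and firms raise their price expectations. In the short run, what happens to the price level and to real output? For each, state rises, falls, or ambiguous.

The first event is a negative demand shock: AD shifts left, which by itself pushes P down and Y down.
The second is an adverse supply shock: SRAS shifts left, which by itself pushes P up and Y down.
The two shocks push P in opposite directions, so the effect on P is ambiguous. Both shocks push Y down, so Y falls.

Price level: ambiguous; output: falls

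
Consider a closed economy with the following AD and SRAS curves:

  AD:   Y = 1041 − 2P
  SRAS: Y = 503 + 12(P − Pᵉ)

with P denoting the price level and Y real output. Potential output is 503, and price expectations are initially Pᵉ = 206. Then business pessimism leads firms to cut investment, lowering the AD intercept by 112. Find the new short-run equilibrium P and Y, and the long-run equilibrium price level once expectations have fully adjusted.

AD shifts left: new AD is Y = 929 − 2P. With Pᵉ = 206, SRAS is Y = 12P − 1969.
Short run: 929 − 2P = 12P − 1969 gives 2898 = 14P, so P = 207 and Y = 929 − 2·207 = 515.
Y = 515 is above potential 503; expectations adjust and SRAS shifts left until Y = 503.
Long run: on the new AD curve, 503 = 929 − 2P gives P = 213.

Short run: P = 207, Y = 515. Long run: P = 213.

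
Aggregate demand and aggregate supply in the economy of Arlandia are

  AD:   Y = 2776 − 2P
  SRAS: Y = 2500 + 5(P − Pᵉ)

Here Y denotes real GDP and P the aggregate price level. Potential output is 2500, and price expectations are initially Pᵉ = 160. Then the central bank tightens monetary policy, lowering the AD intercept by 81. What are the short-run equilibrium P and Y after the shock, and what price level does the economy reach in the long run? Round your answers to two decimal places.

Short run: P = 142.14, Y = 2410.71. Long run: P = 97.50.

AD shifts left: new AD is Y = 2695 − 2P. With Pᵉ = 160, SRAS is Y = 1700 + 5P.
Short run: 2695 − 2P = 1700 + 5P gives 995 = 7P, so P = 142.14 and Y = 2695 − 2P = 2410.71.
Y = 2410.71 is below potential 2500; expectations adjust and SRAS shifts right until Y = 2500.
Long run: on the new AD curve, 2500 = 2695 − 2P gives P = 97.50.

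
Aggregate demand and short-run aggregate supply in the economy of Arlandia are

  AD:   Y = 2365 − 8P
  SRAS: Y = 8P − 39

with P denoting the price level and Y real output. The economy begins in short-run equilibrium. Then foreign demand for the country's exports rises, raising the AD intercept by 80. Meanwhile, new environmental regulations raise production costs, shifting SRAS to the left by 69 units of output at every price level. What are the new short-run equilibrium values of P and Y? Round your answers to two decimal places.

P = 159.56, Y = 1168.50

After both shocks: AD is Y = 2445 − 8P and SRAS is Y = 8P − 108.
Setting them equal: 2553 = 16P, so P = 159.56.
Substituting into AD, Y = 1168.50.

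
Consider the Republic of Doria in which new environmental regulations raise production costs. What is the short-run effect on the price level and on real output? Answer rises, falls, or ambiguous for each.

This is an adverse supply shock: SRAS shifts left.
Moving along the downward-sloping AD curve, P rises and Y falls.

Price level: rises; output: falls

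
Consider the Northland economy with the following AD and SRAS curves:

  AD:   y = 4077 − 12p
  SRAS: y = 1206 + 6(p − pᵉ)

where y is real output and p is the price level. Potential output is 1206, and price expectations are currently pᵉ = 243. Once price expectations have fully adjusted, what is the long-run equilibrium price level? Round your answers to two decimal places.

Long-run p = 239.25

Short run: with pᵉ = 243, SRAS is y = 6p − 252. Setting AD = SRAS gives 4329 = 18p, so p = 240.50 and y = 4077 − 12p = 1191.00.
Output 1191.00 is below potential 1206, so over time expected prices fall and SRAS shifts right until y returns to 1206.
Long run: y = 1206 on the AD curve gives 1206 = 4077 − 12p, so p = 239.25.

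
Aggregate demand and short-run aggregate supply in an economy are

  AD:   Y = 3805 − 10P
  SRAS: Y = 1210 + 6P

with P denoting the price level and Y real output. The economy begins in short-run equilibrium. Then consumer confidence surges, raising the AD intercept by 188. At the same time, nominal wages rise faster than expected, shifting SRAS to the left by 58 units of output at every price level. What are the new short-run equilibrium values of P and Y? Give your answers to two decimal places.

After both shocks: AD is Y = 3993 − 10P and SRAS is Y = 1152 + 6P.
Setting them equal: 2841 = 16P, so P = 177.56.
Substituting into AD, Y = 2217.38.

P = 177.56, Y = 2217.38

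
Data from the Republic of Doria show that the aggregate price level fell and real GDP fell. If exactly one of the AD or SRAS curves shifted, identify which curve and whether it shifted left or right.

P fell and Y fell. An AD shift moves P and Y in the same direction; an SRAS shift moves them in opposite directions.
Here P and Y moved in the same direction, so the AD curve shifted.
Since Y fell, AD shifted left.

AD shifted left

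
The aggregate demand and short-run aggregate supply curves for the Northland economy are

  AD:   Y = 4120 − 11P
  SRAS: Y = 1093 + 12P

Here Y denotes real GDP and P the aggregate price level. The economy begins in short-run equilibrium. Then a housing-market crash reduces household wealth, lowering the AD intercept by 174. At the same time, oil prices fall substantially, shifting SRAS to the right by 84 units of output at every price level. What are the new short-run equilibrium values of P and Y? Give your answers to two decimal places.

P = 120.39, Y = 2621.70

After both shocks: AD is Y = 3946 − 11P and SRAS is Y = 1177 + 12P.
Setting them equal: 2769 = 23P, so P = 120.39.
Substituting into AD, Y = 2621.70.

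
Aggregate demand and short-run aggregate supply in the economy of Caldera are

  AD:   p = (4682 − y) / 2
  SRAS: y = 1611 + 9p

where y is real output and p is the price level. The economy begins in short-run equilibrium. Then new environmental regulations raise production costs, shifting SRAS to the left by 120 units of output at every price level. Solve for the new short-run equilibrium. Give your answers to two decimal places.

p = 290.09, y = 4101.82

This is a negative supply shock: SRAS shifts left.
New SRAS: y = 1491 + 9p.
Set AD = SRAS: 4682 − 2p = 1491 + 9p, so 3191 = 11p and p = 290.09.
Substituting into AD, y = 4101.82.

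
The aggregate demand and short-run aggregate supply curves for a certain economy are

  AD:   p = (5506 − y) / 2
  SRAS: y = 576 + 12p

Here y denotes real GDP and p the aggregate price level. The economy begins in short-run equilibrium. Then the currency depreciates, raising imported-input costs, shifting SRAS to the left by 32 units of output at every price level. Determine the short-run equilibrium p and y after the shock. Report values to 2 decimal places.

p = 354.43, y = 4797.14

This is a negative supply shock: SRAS shifts left.
New SRAS: y = 544 + 12p.
Set AD = SRAS: 5506 − 2p = 544 + 12p, so 4962 = 14p and p = 354.43.
Substituting into AD, y = 4797.14.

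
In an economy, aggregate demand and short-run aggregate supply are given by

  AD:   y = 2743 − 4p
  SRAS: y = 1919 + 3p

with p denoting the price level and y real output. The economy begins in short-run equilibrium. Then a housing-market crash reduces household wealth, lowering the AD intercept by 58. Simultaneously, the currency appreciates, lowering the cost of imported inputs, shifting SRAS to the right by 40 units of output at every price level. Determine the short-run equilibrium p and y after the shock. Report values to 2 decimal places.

After both shocks: AD is y = 2685 − 4p and SRAS is y = 1959 + 3p.
Setting them equal: 726 = 7p, so p = 103.71.
Substituting into AD, y = 2270.14.

p = 103.71, y = 2270.14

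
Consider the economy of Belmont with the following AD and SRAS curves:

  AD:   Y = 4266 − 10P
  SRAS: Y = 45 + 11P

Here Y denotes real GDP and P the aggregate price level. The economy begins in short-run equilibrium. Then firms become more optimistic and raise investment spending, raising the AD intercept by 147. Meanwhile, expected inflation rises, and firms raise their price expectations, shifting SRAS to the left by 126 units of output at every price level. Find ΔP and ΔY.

ΔP = +13, ΔY = +17

After both shocks: AD is Y = 4413 − 10P and SRAS is Y = 11P − 81.
Setting them equal: 4494 = 21P, so P = 214.
Y = 4413 − 10·214 = 2273.
Initially P = 201, Y = 2256, so ΔP = +13 and ΔY = +17.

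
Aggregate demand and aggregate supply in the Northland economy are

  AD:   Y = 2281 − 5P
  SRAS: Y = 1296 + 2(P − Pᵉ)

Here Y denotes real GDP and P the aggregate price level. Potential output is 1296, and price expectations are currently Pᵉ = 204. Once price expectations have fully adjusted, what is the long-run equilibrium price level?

Long-run P = 197

Short run: with Pᵉ = 204, SRAS is Y = 888 + 2P. Setting AD = SRAS gives 1393 = 7P, so P = 199 and Y = 2281 − 5·199 = 1286.
Output 1286 is below potential 1296, so over time expected prices fall and SRAS shifts right until Y returns to 1296.
Long run: Y = 1296 on the AD curve gives 1296 = 2281 − 5P, so P = 197.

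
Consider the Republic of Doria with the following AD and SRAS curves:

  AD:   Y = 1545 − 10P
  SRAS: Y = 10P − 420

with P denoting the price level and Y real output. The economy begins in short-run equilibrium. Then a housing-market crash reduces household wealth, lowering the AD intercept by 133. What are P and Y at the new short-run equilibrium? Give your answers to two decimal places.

This is a negative demand shock: AD shifts left.
New AD: Y = 1412 − 10P.
Set AD = SRAS: 1412 − 10P = 10P − 420, so 1832 = 20P and P = 91.60.
Substituting into AD, Y = 496.00.

P = 91.60, Y = 496.00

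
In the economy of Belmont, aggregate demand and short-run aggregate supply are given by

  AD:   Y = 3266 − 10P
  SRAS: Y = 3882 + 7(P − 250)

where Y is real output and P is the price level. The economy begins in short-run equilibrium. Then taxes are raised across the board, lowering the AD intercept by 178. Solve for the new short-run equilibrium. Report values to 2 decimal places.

P = 56.24, Y = 2525.65

This is a negative demand shock: AD shifts left.
New AD: Y = 3088 − 10P.
SRAS can be written Y = 2132 + 7P.
Set AD = SRAS: 3088 − 10P = 2132 + 7P, so 956 = 17P and P = 56.24.
Substituting into AD, Y = 2525.65.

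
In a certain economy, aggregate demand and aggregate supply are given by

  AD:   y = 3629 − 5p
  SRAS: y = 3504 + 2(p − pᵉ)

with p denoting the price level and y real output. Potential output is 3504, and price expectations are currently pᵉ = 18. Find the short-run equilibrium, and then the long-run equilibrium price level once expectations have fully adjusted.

Short run: with pᵉ = 18, SRAS is y = 3468 + 2p. Setting AD = SRAS gives 161 = 7p, so p = 23 and y = 3629 − 5·23 = 3514.
Output 3514 is above potential 3504, so over time expected prices rise and SRAS shifts left until y returns to 3504.
Long run: y = 3504 on the AD curve gives 3504 = 3629 − 5p, so p = 25.

Short run: p = 23, y = 3514. Long run: p = 25.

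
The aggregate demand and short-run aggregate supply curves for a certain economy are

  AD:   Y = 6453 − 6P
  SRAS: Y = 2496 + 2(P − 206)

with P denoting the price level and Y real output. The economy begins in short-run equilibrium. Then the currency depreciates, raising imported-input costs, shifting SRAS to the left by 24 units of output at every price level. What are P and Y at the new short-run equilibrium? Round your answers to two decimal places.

This is a negative supply shock: SRAS shifts left.
New SRAS: Y = 2060 + 2P.
Set AD = SRAS: 6453 − 6P = 2060 + 2P, so 4393 = 8P and P = 549.13.
Substituting into AD, Y = 3158.25.

P = 549.13, Y = 3158.25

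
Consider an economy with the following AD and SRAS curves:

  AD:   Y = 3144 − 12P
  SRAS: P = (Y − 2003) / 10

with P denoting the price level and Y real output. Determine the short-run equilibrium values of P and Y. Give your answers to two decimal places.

Rearrange SRAS to Y = 2003 + 10P.
Set AD = SRAS: 3144 − 12P = 2003 + 10P, so 1141 = 22P and P = 51.86.
Substituting into AD, Y = 3144 − 12P = 2521.64.

P = 51.86, Y = 2521.64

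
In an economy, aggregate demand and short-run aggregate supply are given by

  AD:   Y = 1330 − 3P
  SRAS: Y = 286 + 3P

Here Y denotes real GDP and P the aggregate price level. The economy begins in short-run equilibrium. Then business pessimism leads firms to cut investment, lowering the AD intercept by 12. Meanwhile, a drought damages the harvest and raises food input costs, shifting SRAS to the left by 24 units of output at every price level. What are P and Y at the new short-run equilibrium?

After both shocks: AD is Y = 1318 − 3P and SRAS is Y = 262 + 3P.
Setting them equal: 1056 = 6P, so P = 176.
Y = 1318 − 3·176 = 790.

P = 176, Y = 790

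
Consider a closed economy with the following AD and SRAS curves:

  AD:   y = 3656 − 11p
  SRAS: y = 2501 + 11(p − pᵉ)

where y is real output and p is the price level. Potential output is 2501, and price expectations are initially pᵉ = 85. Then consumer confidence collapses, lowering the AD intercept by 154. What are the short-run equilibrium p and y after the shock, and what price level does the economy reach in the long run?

Short run: p = 88, y = 2534. Long run: p = 91.

AD shifts left: new AD is y = 3502 − 11p. With pᵉ = 85, SRAS is y = 1566 + 11p.
Short run: 3502 − 11p = 1566 + 11p gives 1936 = 22p, so p = 88 and y = 3502 − 11·88 = 2534.
y = 2534 is above potential 2501; expectations adjust and SRAS shifts left until y = 2501.
Long run: on the new AD curve, 2501 = 3502 − 11p gives p = 91.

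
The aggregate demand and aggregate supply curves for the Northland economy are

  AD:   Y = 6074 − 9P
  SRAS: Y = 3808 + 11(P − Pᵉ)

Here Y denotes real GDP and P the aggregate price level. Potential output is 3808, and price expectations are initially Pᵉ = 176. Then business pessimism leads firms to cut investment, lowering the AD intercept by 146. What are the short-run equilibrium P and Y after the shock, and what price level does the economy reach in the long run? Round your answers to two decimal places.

AD shifts left: new AD is Y = 5928 − 9P. With Pᵉ = 176, SRAS is Y = 1872 + 11P.
Short run: 5928 − 9P = 1872 + 11P gives 4056 = 20P, so P = 202.80 and Y = 5928 − 9P = 4102.80.
Y = 4102.80 is above potential 3808; expectations adjust and SRAS shifts left until Y = 3808.
Long run: on the new AD curve, 3808 = 5928 − 9P gives P = 235.56.

Short run: P = 202.80, Y = 4102.80. Long run: P = 235.56.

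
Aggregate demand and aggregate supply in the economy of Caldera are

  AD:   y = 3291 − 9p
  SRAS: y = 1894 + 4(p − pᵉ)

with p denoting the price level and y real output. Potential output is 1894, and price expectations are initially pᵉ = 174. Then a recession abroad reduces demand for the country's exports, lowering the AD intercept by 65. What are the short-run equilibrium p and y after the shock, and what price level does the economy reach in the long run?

Short run: p = 156, y = 1822. Long run: p = 148.

AD shifts left: new AD is y = 3226 − 9p. With pᵉ = 174, SRAS is y = 1198 + 4p.
Short run: 3226 − 9p = 1198 + 4p gives 2028 = 13p, so p = 156 and y = 3226 − 9·156 = 1822.
y = 1822 is below potential 1894; expectations adjust and SRAS shifts right until y = 1894.
Long run: on the new AD curve, 1894 = 3226 − 9p gives p = 148.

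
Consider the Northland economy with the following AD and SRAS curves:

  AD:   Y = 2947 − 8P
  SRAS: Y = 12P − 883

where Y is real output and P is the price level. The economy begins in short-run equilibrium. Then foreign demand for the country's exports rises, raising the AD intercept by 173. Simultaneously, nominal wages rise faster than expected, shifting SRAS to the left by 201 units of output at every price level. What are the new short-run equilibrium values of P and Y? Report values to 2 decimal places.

P = 210.20, Y = 1438.40

After both shocks: AD is Y = 3120 − 8P and SRAS is Y = 12P − 1084.
Setting them equal: 4204 = 20P, so P = 210.20.
Substituting into AD, Y = 1438.40.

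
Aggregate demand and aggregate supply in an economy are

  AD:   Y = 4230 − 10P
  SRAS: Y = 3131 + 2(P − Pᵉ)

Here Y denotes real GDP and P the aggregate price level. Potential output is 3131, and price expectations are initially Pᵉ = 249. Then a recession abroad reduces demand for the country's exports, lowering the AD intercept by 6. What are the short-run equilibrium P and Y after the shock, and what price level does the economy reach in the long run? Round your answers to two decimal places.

Short run: P = 132.58, Y = 2898.17. Long run: P = 109.30.

AD shifts left: new AD is Y = 4224 − 10P. With Pᵉ = 249, SRAS is Y = 2633 + 2P.
Short run: 4224 − 10P = 2633 + 2P gives 1591 = 12P, so P = 132.58 and Y = 4224 − 10P = 2898.17.
Y = 2898.17 is below potential 3131; expectations adjust and SRAS shifts right until Y = 3131.
Long run: on the new AD curve, 3131 = 4224 − 10P gives P = 109.30.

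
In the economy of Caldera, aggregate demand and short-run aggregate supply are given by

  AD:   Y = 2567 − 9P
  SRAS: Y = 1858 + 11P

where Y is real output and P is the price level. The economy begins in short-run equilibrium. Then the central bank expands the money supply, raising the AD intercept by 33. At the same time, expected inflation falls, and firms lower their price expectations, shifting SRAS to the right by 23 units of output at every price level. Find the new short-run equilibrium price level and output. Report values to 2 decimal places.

P = 35.95, Y = 2276.45

After both shocks: AD is Y = 2600 − 9P and SRAS is Y = 1881 + 11P.
Setting them equal: 719 = 20P, so P = 35.95.
Substituting into AD, Y = 2276.45.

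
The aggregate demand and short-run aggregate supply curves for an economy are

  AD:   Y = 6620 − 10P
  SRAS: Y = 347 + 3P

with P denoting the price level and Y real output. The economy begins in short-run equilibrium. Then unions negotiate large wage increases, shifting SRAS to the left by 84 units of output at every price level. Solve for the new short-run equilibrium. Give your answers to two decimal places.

This is a negative supply shock: SRAS shifts left.
New SRAS: Y = 263 + 3P.
Set AD = SRAS: 6620 − 10P = 263 + 3P, so 6357 = 13P and P = 489.00.
Substituting into AD, Y = 1730.00.

P = 489.00, Y = 1730.00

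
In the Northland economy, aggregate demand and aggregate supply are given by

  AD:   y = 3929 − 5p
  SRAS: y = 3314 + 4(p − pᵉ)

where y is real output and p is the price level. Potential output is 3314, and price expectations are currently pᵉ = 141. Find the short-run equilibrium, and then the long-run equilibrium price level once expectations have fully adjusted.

Short run: with pᵉ = 141, SRAS is y = 2750 + 4p. Setting AD = SRAS gives 1179 = 9p, so p = 131 and y = 3929 − 5·131 = 3274.
Output 3274 is below potential 3314, so over time expected prices fall and SRAS shifts right until y returns to 3314.
Long run: y = 3314 on the AD curve gives 3314 = 3929 − 5p, so p = 123.

Short run: p = 131, y = 3274. Long run: p = 123.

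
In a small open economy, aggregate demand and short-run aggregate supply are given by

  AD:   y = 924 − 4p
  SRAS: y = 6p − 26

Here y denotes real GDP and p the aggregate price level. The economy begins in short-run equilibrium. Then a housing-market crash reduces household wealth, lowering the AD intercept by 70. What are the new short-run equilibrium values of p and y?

This is a negative demand shock: AD shifts left.
New AD: y = 854 − 4p.
Set AD = SRAS: 854 − 4p = 6p − 26, so 880 = 10p and p = 88.
y = 854 − 4·88 = 502.

p = 88, y = 502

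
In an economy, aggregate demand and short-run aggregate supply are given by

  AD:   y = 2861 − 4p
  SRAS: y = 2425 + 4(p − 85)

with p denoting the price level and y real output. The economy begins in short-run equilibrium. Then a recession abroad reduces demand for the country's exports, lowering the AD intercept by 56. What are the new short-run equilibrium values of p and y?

p = 90, y = 2445

This is a negative demand shock: AD shifts left.
New AD: y = 2805 − 4p.
SRAS can be written y = 2085 + 4p.
Set AD = SRAS: 2805 − 4p = 2085 + 4p, so 720 = 8p and p = 90.
y = 2805 − 4·90 = 2445.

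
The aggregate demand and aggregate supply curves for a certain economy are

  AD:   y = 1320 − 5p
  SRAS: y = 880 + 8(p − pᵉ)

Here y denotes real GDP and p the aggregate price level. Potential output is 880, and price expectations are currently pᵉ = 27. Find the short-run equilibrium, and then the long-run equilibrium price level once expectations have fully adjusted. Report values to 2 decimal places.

Short run: with pᵉ = 27, SRAS is y = 664 + 8p. Setting AD = SRAS gives 656 = 13p, so p = 50.46 and y = 1320 − 5p = 1067.69.
Output 1067.69 is above potential 880, so over time expected prices rise and SRAS shifts left until y returns to 880.
Long run: y = 880 on the AD curve gives 880 = 1320 − 5p, so p = 88.00.

Short run: p = 50.46, y = 1067.69. Long run: p = 88.00.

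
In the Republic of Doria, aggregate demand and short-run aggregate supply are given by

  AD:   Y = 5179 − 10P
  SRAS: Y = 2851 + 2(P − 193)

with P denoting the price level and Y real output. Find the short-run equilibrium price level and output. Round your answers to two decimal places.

Write SRAS as Y = 2851 + 2P − 386 = 2465 + 2P.
Set AD = SRAS: 5179 − 10P = 2465 + 2P, so 2714 = 12P and P = 226.17.
Substituting into AD, Y = 5179 − 10P = 2917.33.

P = 226.17, Y = 2917.33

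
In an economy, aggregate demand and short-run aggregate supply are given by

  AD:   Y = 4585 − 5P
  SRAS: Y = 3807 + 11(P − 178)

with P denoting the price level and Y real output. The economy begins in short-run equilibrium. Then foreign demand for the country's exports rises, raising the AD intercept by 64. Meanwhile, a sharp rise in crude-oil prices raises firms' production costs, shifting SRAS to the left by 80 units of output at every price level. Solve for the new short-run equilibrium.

P = 180, Y = 3749

After both shocks: AD is Y = 4649 − 5P and SRAS is Y = 1769 + 11P.
Setting them equal: 2880 = 16P, so P = 180.
Y = 4649 − 5·180 = 3749.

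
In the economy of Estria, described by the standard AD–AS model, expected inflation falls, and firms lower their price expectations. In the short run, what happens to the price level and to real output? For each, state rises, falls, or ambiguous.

This is a favourable supply shock: SRAS shifts right.
Moving along the downward-sloping AD curve, P falls and Y rises.

Price level: falls; output: rises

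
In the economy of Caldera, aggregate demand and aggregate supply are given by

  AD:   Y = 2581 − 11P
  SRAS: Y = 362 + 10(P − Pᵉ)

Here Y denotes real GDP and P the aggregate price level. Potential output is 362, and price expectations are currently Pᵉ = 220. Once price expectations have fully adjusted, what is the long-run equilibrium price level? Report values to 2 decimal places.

Long-run P = 201.73

Short run: with Pᵉ = 220, SRAS is Y = 10P − 1838. Setting AD = SRAS gives 4419 = 21P, so P = 210.43 and Y = 2581 − 11P = 266.29.
Output 266.29 is below potential 362, so over time expected prices fall and SRAS shifts right until Y returns to 362.
Long run: Y = 362 on the AD curve gives 362 = 2581 − 11P, so P = 201.73.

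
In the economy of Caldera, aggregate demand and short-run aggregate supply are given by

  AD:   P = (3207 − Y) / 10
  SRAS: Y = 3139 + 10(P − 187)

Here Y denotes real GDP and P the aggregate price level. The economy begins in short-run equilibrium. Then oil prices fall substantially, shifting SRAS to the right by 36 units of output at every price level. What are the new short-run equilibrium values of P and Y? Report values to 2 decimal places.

P = 95.10, Y = 2256.00

This is a positive supply shock: SRAS shifts right.
New SRAS: Y = 1305 + 10P.
Set AD = SRAS: 3207 − 10P = 1305 + 10P, so 1902 = 20P and P = 95.10.
Substituting into AD, Y = 2256.00.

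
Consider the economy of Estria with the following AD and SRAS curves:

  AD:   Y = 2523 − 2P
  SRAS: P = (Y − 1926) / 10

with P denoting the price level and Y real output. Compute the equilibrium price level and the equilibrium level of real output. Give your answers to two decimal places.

P = 49.75, Y = 2423.50

Rearrange SRAS to Y = 1926 + 10P.
Set AD = SRAS: 2523 − 2P = 1926 + 10P, so 597 = 12P and P = 49.75.
Substituting into AD, Y = 2523 − 2P = 2423.50.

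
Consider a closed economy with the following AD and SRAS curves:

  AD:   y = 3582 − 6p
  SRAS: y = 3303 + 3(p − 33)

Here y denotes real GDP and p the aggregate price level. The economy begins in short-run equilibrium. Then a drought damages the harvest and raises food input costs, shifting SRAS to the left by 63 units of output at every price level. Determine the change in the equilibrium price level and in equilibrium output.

This is a negative supply shock: SRAS shifts left.
New SRAS: y = 3141 + 3p.
Set AD = SRAS: 3582 − 6p = 3141 + 3p, so 441 = 9p and p = 49.
y = 3582 − 6·49 = 3288.
Initially p = 42, y = 3330, so Δp = +7 and Δy = -42.

Δp = +7, Δy = -42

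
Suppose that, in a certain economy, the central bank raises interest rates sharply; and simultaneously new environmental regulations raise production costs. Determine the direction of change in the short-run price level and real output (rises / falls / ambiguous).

The first event is a negative demand shock: AD shifts left, which by itself pushes P down and Y down.
The second is an adverse supply shock: SRAS shifts left, which by itself pushes P up and Y down.
The two shocks push P in opposite directions, so the effect on P is ambiguous. Both shocks push Y down, so Y falls.

Price level: ambiguous; output: falls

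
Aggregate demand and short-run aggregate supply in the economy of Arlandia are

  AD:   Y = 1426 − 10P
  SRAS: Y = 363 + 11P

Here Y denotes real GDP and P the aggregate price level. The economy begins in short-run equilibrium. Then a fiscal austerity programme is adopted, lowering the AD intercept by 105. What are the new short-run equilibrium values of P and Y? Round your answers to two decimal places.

This is a negative demand shock: AD shifts left.
New AD: Y = 1321 − 10P.
Set AD = SRAS: 1321 − 10P = 363 + 11P, so 958 = 21P and P = 45.62.
Substituting into AD, Y = 864.81.

P = 45.62, Y = 864.81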